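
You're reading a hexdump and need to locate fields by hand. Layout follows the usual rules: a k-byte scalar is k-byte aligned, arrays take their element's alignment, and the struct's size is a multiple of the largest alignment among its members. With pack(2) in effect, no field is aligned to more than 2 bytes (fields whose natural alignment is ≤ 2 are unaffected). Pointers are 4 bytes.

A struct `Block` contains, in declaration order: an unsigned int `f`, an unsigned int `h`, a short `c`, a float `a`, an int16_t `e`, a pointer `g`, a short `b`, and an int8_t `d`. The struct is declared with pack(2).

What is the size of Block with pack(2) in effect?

24

@0: f [4B, align 2] → 4
@4: h [4B, align 2] → 8
@8: c [2B, align 2] → 10
@10: a [4B, align 2] → 14
@14: e [2B, align 2] → 16
@16: g [4B, align 2] → 20
@20: b [2B, align 2] → 22
@22: d [1B, align 1] → 23
+1 tail pad (align 2)
size 24, align 2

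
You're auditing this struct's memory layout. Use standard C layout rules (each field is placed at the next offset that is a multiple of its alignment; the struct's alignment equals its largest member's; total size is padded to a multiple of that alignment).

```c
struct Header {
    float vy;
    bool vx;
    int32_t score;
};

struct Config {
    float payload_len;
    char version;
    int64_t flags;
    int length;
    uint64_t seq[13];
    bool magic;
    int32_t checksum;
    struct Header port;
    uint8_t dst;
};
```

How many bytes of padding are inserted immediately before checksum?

Header: @0: vy [4B, align 4] → 4; @4: vx [1B, align 1] → 5; +3 pad (align 4); @8: score [4B, align 4] → 12; size 12, align 4
@0: payload_len [4B, align 4] → 4
@4: version [1B, align 1] → 5
+3 pad (align 8)
@8: flags [8B, align 8] → 16
@16: length [4B, align 4] → 20
+4 pad (align 8)
@24: seq [104B, align 8] → 128
@128: magic [1B, align 1] → 129
+3 pad (align 4)
@132: checksum [4B, align 4] → 136

3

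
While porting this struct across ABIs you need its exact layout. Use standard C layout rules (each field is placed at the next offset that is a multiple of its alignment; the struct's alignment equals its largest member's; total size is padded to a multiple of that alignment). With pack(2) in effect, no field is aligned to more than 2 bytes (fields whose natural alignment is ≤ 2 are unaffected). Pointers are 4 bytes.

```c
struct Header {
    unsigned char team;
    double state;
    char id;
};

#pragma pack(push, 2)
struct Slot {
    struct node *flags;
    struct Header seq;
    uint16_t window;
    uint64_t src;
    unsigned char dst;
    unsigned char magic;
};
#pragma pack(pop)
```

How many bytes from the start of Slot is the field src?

30

Header: @0: team [1B, align 1] → 1; +7 pad (align 8); @8: state [8B, align 8] → 16; @16: id [1B, align 1] → 17; +7 tail pad (align 8); size 24, align 8
@0: flags [4B, align 2] → 4
@4: seq [24B, align 2] → 28
@28: window [2B, align 2] → 30
@30: src [8B, align 2] → 38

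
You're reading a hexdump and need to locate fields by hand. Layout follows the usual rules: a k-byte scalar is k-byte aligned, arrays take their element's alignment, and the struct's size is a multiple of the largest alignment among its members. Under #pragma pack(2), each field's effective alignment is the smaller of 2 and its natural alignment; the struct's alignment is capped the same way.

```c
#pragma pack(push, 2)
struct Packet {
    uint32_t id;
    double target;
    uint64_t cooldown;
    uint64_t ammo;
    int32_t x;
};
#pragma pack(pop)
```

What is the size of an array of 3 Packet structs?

id at 0 (size 4, align 2) → ends 4
target at 4 (size 8, align 2) → ends 12
cooldown at 12 (size 8, align 2) → ends 20
ammo at 20 (size 8, align 2) → ends 28
x at 28 (size 4, align 2) → ends 32
total 32 bytes, alignment 2
array of 3: 3 × 32 = 96

96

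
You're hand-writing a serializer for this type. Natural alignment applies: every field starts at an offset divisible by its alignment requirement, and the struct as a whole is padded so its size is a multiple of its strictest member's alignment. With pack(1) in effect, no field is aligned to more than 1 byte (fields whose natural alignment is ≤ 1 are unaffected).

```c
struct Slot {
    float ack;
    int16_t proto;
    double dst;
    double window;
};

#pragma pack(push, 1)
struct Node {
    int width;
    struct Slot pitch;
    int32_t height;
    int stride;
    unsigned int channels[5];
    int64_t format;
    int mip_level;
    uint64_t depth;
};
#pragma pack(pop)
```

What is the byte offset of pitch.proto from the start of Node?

Slot: ack at 0 (size 4, align 4) → ends 4; proto at 4 (size 2, align 2) → ends 6; pad 2 to align 8 for dst; dst at 8 (size 8, align 8) → ends 16; window at 16 (size 8, align 8) → ends 24; total 24 bytes, alignment 8
width at 0 (size 4, align 1) → ends 4
pitch at 4 (size 24, align 1) → ends 28
within Slot: proto at 4
4 + 4 = 8

8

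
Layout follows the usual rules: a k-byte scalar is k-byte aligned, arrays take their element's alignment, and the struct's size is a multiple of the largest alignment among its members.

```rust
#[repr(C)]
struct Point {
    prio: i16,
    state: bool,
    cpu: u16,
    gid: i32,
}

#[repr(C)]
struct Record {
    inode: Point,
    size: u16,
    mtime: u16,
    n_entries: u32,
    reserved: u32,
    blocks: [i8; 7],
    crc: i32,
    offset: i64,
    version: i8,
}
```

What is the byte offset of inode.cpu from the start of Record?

4

Point: @0: prio [2B, align 2] → 2; @2: state [1B, align 1] → 3; +1 pad (align 2); @4: cpu [2B, align 2] → 6; +2 pad (align 4); @8: gid [4B, align 4] → 12; size 12, align 4
@0: inode [12B, align 4] → 12
within Point: cpu at 4
0 + 4 = 4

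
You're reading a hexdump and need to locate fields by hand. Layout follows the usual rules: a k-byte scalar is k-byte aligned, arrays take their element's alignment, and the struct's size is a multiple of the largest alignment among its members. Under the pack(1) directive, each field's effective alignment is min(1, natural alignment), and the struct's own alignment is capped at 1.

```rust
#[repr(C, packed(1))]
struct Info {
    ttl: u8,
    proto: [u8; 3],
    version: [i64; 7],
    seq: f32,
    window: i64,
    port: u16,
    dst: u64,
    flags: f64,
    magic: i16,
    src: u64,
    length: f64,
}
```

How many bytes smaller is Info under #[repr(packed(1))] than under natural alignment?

natural layout:
  0..1  ttl  (1B, 1-aligned)
  1..4  proto  (3B, 1-aligned)
  4..8  -- padding (4B)
  8..64  version  (56B, 8-aligned)
  64..68  seq  (4B, 4-aligned)
  68..72  -- padding (4B)
  72..80  window  (8B, 8-aligned)
  80..82  port  (2B, 2-aligned)
  82..88  -- padding (6B)
  88..96  dst  (8B, 8-aligned)
  96..104  flags  (8B, 8-aligned)
  104..106  magic  (2B, 2-aligned)
  106..112  -- padding (6B)
  112..120  src  (8B, 8-aligned)
  120..128  length  (8B, 8-aligned)
  sizeof = 128, alignof = 8
packed(1) layout:
  0..1  ttl  (1B, 1-aligned)
  1..4  proto  (3B, 1-aligned)
  4..60  version  (56B, 1-aligned)
  60..64  seq  (4B, 1-aligned)
  64..72  window  (8B, 1-aligned)
  72..74  port  (2B, 1-aligned)
  74..82  dst  (8B, 1-aligned)
  82..90  flags  (8B, 1-aligned)
  90..92  magic  (2B, 1-aligned)
  92..100  src  (8B, 1-aligned)
  100..108  length  (8B, 1-aligned)
  sizeof = 108, alignof = 1
128 − 108 = 20

20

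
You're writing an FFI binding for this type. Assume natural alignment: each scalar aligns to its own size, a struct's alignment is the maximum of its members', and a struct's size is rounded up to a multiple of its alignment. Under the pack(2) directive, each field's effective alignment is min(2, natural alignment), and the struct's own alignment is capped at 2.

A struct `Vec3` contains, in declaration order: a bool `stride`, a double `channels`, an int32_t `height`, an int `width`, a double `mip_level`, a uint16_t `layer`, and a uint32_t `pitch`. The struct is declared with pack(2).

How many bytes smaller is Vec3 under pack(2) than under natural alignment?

8

natural layout:
  @0: stride [1B, align 1] → 1
  +7 pad (align 8)
  @8: channels [8B, align 8] → 16
  @16: height [4B, align 4] → 20
  @20: width [4B, align 4] → 24
  @24: mip_level [8B, align 8] → 32
  @32: layer [2B, align 2] → 34
  +2 pad (align 4)
  @36: pitch [4B, align 4] → 40
  size 40, align 8
packed(2) layout:
  @0: stride [1B, align 1] → 1
  +1 pad (align 2)
  @2: channels [8B, align 2] → 10
  @10: height [4B, align 2] → 14
  @14: width [4B, align 2] → 18
  @18: mip_level [8B, align 2] → 26
  @26: layer [2B, align 2] → 28
  @28: pitch [4B, align 2] → 32
  size 32, align 2
40 − 32 = 8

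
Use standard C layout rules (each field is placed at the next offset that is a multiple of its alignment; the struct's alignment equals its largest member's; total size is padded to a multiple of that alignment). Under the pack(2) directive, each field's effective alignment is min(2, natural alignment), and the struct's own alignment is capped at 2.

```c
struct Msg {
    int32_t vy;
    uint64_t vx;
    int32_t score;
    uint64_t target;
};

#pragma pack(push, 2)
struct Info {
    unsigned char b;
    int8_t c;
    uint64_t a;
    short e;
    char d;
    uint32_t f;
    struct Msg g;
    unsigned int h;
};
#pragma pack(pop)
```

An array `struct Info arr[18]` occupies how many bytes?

972

Msg: vy at 0 (size 4, align 4) → ends 4; pad 4 to align 8 for vx; vx at 8 (size 8, align 8) → ends 16; score at 16 (size 4, align 4) → ends 20; pad 4 to align 8 for target; target at 24 (size 8, align 8) → ends 32; total 32 bytes, alignment 8
b at 0 (size 1, align 1) → ends 1
c at 1 (size 1, align 1) → ends 2
a at 2 (size 8, align 2) → ends 10
e at 10 (size 2, align 2) → ends 12
d at 12 (size 1, align 1) → ends 13
pad 1 to align 2 for f
f at 14 (size 4, align 2) → ends 18
g at 18 (size 32, align 2) → ends 50
h at 50 (size 4, align 2) → ends 54
total 54 bytes, alignment 2
array of 18: 18 × 54 = 972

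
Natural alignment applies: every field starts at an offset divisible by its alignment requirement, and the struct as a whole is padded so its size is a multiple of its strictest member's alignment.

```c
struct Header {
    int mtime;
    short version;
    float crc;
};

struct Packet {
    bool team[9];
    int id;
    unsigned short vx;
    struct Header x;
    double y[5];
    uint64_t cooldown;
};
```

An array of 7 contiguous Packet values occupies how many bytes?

Header: 0..4  mtime  (4B, 4-aligned); 4..6  version  (2B, 2-aligned); 6..8  -- padding (2B); 8..12  crc  (4B, 4-aligned); sizeof = 12, alignof = 4
0..9  team  (9B, 1-aligned)
9..12  -- padding (3B)
12..16  id  (4B, 4-aligned)
16..18  vx  (2B, 2-aligned)
18..20  -- padding (2B)
20..32  x  (12B, 4-aligned)
32..72  y  (40B, 8-aligned)
72..80  cooldown  (8B, 8-aligned)
sizeof = 80, alignof = 8
array of 7: 7 × 80 = 560

560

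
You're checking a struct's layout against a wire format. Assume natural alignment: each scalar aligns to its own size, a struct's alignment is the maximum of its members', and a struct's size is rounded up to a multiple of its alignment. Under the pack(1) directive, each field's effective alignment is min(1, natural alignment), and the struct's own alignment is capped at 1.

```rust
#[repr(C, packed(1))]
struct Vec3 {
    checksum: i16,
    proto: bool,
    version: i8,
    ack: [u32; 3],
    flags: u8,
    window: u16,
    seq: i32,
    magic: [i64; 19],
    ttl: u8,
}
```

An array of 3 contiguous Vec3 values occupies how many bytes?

checksum at 0 (size 2, align 1) → ends 2
proto at 2 (size 1, align 1) → ends 3
version at 3 (size 1, align 1) → ends 4
ack at 4 (size 12, align 1) → ends 16
flags at 16 (size 1, align 1) → ends 17
window at 17 (size 2, align 1) → ends 19
seq at 19 (size 4, align 1) → ends 23
magic at 23 (size 152, align 1) → ends 175
ttl at 175 (size 1, align 1) → ends 176
total 176 bytes, alignment 1
array of 3: 3 × 176 = 528

528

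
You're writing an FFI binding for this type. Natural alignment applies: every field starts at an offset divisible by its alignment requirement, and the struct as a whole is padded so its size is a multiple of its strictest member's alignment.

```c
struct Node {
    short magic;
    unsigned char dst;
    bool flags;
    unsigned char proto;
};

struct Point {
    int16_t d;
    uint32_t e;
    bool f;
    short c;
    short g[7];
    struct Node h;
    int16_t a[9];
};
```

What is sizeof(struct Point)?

Node: @0: magic [2B, align 2] → 2; @2: dst [1B, align 1] → 3; @3: flags [1B, align 1] → 4; @4: proto [1B, align 1] → 5; +1 tail pad (align 2); size 6, align 2
@0: d [2B, align 2] → 2
+2 pad (align 4)
@4: e [4B, align 4] → 8
@8: f [1B, align 1] → 9
+1 pad (align 2)
@10: c [2B, align 2] → 12
@12: g [14B, align 2] → 26
@26: h [6B, align 2] → 32
@32: a [18B, align 2] → 50
+2 tail pad (align 4)
size 52, align 4

52 bytes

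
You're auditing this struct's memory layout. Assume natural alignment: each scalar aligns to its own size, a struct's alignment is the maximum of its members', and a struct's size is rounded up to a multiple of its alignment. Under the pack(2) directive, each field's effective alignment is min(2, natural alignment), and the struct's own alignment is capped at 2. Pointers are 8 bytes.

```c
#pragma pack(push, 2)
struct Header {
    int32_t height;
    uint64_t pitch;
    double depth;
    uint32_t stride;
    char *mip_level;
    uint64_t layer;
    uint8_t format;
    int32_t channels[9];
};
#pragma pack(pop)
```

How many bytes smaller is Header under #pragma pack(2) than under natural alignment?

10

natural layout:
  0..4  height  (4B, 4-aligned)
  4..8  -- padding (4B)
  8..16  pitch  (8B, 8-aligned)
  16..24  depth  (8B, 8-aligned)
  24..28  stride  (4B, 4-aligned)
  28..32  -- padding (4B)
  32..40  mip_level  (8B, 8-aligned)
  40..48  layer  (8B, 8-aligned)
  48..49  format  (1B, 1-aligned)
  49..52  -- padding (3B)
  52..88  channels  (36B, 4-aligned)
  sizeof = 88, alignof = 8
packed(2) layout:
  0..4  height  (4B, 2-aligned)
  4..12  pitch  (8B, 2-aligned)
  12..20  depth  (8B, 2-aligned)
  20..24  stride  (4B, 2-aligned)
  24..32  mip_level  (8B, 2-aligned)
  32..40  layer  (8B, 2-aligned)
  40..41  format  (1B, 1-aligned)
  41..42  -- padding (1B)
  42..78  channels  (36B, 2-aligned)
  sizeof = 78, alignof = 2
88 − 78 = 10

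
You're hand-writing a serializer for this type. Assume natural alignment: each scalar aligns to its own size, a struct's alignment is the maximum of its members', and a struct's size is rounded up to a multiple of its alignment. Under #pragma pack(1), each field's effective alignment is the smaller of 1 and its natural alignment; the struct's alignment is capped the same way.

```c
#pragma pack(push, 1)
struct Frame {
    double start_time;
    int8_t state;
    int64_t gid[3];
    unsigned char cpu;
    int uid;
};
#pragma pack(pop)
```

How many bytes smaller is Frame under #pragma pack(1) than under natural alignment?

10

natural layout:
  0..8  start_time  (8B, 8-aligned)
  8..9  state  (1B, 1-aligned)
  9..16  -- padding (7B)
  16..40  gid  (24B, 8-aligned)
  40..41  cpu  (1B, 1-aligned)
  41..44  -- padding (3B)
  44..48  uid  (4B, 4-aligned)
  sizeof = 48, alignof = 8
packed(1) layout:
  0..8  start_time  (8B, 1-aligned)
  8..9  state  (1B, 1-aligned)
  9..33  gid  (24B, 1-aligned)
  33..34  cpu  (1B, 1-aligned)
  34..38  uid  (4B, 1-aligned)
  sizeof = 38, alignof = 1
48 − 38 = 10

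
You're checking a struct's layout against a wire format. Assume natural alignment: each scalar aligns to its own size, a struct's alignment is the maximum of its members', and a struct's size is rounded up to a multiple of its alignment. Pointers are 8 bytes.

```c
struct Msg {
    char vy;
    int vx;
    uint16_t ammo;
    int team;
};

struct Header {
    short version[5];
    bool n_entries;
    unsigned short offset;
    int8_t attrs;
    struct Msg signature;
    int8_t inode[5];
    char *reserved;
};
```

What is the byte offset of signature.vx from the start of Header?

20

Msg: 0..1  vy  (1B, 1-aligned); 1..4  -- padding (3B); 4..8  vx  (4B, 4-aligned); 8..10  ammo  (2B, 2-aligned); 10..12  -- padding (2B); 12..16  team  (4B, 4-aligned); sizeof = 16, alignof = 4
0..10  version  (10B, 2-aligned)
10..11  n_entries  (1B, 1-aligned)
11..12  -- padding (1B)
12..14  offset  (2B, 2-aligned)
14..15  attrs  (1B, 1-aligned)
15..16  -- padding (1B)
16..32  signature  (16B, 4-aligned)
within Msg: vx at 4
16 + 4 = 20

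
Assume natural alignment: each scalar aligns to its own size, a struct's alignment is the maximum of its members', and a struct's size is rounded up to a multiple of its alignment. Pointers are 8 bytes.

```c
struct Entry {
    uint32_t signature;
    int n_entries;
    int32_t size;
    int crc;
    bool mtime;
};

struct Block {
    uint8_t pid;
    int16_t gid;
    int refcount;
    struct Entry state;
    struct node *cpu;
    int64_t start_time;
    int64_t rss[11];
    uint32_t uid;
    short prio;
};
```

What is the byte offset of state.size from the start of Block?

16

Entry: signature at 0 (size 4, align 4) → ends 4; n_entries at 4 (size 4, align 4) → ends 8; size at 8 (size 4, align 4) → ends 12; crc at 12 (size 4, align 4) → ends 16; mtime at 16 (size 1, align 1) → ends 17; tail pad 3 to reach multiple of 4; total 20 bytes, alignment 4
pid at 0 (size 1, align 1) → ends 1
pad 1 to align 2 for gid
gid at 2 (size 2, align 2) → ends 4
refcount at 4 (size 4, align 4) → ends 8
state at 8 (size 20, align 4) → ends 28
within Entry: size at 8
8 + 8 = 16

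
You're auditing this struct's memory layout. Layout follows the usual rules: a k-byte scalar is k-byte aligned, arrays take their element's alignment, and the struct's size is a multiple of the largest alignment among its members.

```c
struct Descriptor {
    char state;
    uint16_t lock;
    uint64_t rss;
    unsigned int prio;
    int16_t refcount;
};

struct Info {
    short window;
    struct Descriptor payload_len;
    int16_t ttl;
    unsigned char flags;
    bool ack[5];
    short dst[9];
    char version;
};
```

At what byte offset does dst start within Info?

Descriptor: state at 0 (size 1, align 1) → ends 1; pad 1 to align 2 for lock; lock at 2 (size 2, align 2) → ends 4; pad 4 to align 8 for rss; rss at 8 (size 8, align 8) → ends 16; prio at 16 (size 4, align 4) → ends 20; refcount at 20 (size 2, align 2) → ends 22; tail pad 2 to reach multiple of 8; total 24 bytes, alignment 8
window at 0 (size 2, align 2) → ends 2
pad 6 to align 8 for payload_len
payload_len at 8 (size 24, align 8) → ends 32
ttl at 32 (size 2, align 2) → ends 34
flags at 34 (size 1, align 1) → ends 35
ack at 35 (size 5, align 1) → ends 40
dst at 40 (size 18, align 2) → ends 58

40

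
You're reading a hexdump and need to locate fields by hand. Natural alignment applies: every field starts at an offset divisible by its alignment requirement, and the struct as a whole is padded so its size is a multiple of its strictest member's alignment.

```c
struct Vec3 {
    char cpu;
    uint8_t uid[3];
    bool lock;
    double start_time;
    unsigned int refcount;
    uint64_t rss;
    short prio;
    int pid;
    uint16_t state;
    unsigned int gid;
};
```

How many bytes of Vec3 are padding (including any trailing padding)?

@0: cpu [1B, align 1] → 1
@1: uid [3B, align 1] → 4
@4: lock [1B, align 1] → 5
+3 pad (align 8)
@8: start_time [8B, align 8] → 16
@16: refcount [4B, align 4] → 20
+4 pad (align 8)
@24: rss [8B, align 8] → 32
@32: prio [2B, align 2] → 34
+2 pad (align 4)
@36: pid [4B, align 4] → 40
@40: state [2B, align 2] → 42
+2 pad (align 4)
@44: gid [4B, align 4] → 48
size 48, align 8
data bytes 37, size 48 → padding 11

11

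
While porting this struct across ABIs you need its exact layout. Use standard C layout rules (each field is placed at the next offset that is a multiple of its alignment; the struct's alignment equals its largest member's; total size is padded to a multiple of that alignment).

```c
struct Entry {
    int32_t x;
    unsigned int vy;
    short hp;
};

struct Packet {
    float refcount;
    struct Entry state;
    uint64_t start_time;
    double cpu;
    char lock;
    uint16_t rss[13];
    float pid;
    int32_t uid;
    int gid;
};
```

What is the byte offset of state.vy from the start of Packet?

8

Entry: 0..4  x  (4B, 4-aligned); 4..8  vy  (4B, 4-aligned); 8..10  hp  (2B, 2-aligned); 10..12  -- tail padding (2B); sizeof = 12, alignof = 4
0..4  refcount  (4B, 4-aligned)
4..16  state  (12B, 4-aligned)
within Entry: vy at 4
4 + 4 = 8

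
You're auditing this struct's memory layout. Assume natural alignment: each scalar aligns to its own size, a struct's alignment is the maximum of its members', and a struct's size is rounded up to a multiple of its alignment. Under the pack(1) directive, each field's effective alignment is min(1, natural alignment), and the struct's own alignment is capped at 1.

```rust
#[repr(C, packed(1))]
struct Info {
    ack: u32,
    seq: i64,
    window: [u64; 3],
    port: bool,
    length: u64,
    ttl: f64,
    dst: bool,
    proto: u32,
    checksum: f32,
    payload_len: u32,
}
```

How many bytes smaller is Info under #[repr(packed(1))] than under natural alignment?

natural layout:
  0..4  ack  (4B, 4-aligned)
  4..8  -- padding (4B)
  8..16  seq  (8B, 8-aligned)
  16..40  window  (24B, 8-aligned)
  40..41  port  (1B, 1-aligned)
  41..48  -- padding (7B)
  48..56  length  (8B, 8-aligned)
  56..64  ttl  (8B, 8-aligned)
  64..65  dst  (1B, 1-aligned)
  65..68  -- padding (3B)
  68..72  proto  (4B, 4-aligned)
  72..76  checksum  (4B, 4-aligned)
  76..80  payload_len  (4B, 4-aligned)
  sizeof = 80, alignof = 8
packed(1) layout:
  0..4  ack  (4B, 1-aligned)
  4..12  seq  (8B, 1-aligned)
  12..36  window  (24B, 1-aligned)
  36..37  port  (1B, 1-aligned)
  37..45  length  (8B, 1-aligned)
  45..53  ttl  (8B, 1-aligned)
  53..54  dst  (1B, 1-aligned)
  54..58  proto  (4B, 1-aligned)
  58..62  checksum  (4B, 1-aligned)
  62..66  payload_len  (4B, 1-aligned)
  sizeof = 66, alignof = 1
80 − 66 = 14

14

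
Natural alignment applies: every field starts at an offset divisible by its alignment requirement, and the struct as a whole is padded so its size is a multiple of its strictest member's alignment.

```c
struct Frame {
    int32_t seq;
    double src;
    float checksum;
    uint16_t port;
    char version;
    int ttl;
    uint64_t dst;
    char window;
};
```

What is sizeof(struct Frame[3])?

144

0..4  seq  (4B, 4-aligned)
4..8  -- padding (4B)
8..16  src  (8B, 8-aligned)
16..20  checksum  (4B, 4-aligned)
20..22  port  (2B, 2-aligned)
22..23  version  (1B, 1-aligned)
23..24  -- padding (1B)
24..28  ttl  (4B, 4-aligned)
28..32  -- padding (4B)
32..40  dst  (8B, 8-aligned)
40..41  window  (1B, 1-aligned)
41..48  -- tail padding (7B)
sizeof = 48, alignof = 8
array of 3: 3 × 48 = 144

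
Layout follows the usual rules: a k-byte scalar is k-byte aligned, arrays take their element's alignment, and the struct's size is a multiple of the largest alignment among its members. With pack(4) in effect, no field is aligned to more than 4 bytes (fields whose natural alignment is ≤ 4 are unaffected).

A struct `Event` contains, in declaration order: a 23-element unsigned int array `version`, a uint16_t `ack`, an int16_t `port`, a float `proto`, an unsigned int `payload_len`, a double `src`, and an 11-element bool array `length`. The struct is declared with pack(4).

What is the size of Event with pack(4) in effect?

124

version at 0 (size 92, align 4) → ends 92
ack at 92 (size 2, align 2) → ends 94
port at 94 (size 2, align 2) → ends 96
proto at 96 (size 4, align 4) → ends 100
payload_len at 100 (size 4, align 4) → ends 104
src at 104 (size 8, align 4) → ends 112
length at 112 (size 11, align 1) → ends 123
tail pad 1 to reach multiple of 4
total 124 bytes, alignment 4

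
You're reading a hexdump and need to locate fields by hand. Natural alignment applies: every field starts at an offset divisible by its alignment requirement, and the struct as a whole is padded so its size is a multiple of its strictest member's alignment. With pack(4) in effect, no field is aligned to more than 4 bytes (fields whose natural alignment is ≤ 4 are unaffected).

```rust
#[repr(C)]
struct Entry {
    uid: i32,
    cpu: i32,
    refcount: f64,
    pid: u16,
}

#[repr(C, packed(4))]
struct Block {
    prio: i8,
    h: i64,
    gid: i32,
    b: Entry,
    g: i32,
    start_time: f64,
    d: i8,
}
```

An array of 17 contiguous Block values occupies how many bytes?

952

Entry: 0..4  uid  (4B, 4-aligned); 4..8  cpu  (4B, 4-aligned); 8..16  refcount  (8B, 8-aligned); 16..18  pid  (2B, 2-aligned); 18..24  -- tail padding (6B); sizeof = 24, alignof = 8
0..1  prio  (1B, 1-aligned)
1..4  -- padding (3B)
4..12  h  (8B, 4-aligned)
12..16  gid  (4B, 4-aligned)
16..40  b  (24B, 4-aligned)
40..44  g  (4B, 4-aligned)
44..52  start_time  (8B, 4-aligned)
52..53  d  (1B, 1-aligned)
53..56  -- tail padding (3B)
sizeof = 56, alignof = 4
array of 17: 17 × 56 = 952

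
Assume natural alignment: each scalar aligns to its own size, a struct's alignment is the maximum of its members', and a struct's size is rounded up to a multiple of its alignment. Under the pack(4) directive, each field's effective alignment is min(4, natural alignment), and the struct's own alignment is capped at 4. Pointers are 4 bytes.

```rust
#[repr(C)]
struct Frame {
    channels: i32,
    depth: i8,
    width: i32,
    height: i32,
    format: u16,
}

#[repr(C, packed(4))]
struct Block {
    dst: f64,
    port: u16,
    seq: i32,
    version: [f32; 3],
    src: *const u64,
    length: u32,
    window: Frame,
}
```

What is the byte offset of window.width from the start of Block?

44

Frame: @0: channels [4B, align 4] → 4; @4: depth [1B, align 1] → 5; +3 pad (align 4); @8: width [4B, align 4] → 12; @12: height [4B, align 4] → 16; @16: format [2B, align 2] → 18; +2 tail pad (align 4); size 20, align 4
@0: dst [8B, align 4] → 8
@8: port [2B, align 2] → 10
+2 pad (align 4)
@12: seq [4B, align 4] → 16
@16: version [12B, align 4] → 28
@28: src [4B, align 4] → 32
@32: length [4B, align 4] → 36
@36: window [20B, align 4] → 56
within Frame: width at 8
36 + 8 = 44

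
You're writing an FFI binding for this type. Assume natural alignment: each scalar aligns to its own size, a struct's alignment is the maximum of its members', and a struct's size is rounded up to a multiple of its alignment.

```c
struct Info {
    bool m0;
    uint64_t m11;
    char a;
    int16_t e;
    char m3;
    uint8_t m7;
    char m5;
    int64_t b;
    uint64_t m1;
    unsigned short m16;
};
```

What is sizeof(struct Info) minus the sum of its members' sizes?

m0 at 0 (size 1, align 1) → ends 1
pad 7 to align 8 for m11
m11 at 8 (size 8, align 8) → ends 16
a at 16 (size 1, align 1) → ends 17
pad 1 to align 2 for e
e at 18 (size 2, align 2) → ends 20
m3 at 20 (size 1, align 1) → ends 21
m7 at 21 (size 1, align 1) → ends 22
m5 at 22 (size 1, align 1) → ends 23
pad 1 to align 8 for b
b at 24 (size 8, align 8) → ends 32
m1 at 32 (size 8, align 8) → ends 40
m16 at 40 (size 2, align 2) → ends 42
tail pad 6 to reach multiple of 8
total 48 bytes, alignment 8
data bytes 33, size 48 → padding 15

15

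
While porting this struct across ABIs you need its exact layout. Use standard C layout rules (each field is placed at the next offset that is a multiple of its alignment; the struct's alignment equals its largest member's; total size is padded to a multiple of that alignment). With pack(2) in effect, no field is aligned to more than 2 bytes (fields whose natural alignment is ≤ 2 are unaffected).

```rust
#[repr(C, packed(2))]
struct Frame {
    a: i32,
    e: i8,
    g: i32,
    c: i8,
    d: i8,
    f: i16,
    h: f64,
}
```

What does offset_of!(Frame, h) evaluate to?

@0: a [4B, align 2] → 4
@4: e [1B, align 1] → 5
+1 pad (align 2)
@6: g [4B, align 2] → 10
@10: c [1B, align 1] → 11
@11: d [1B, align 1] → 12
@12: f [2B, align 2] → 14
@14: h [8B, align 2] → 22

14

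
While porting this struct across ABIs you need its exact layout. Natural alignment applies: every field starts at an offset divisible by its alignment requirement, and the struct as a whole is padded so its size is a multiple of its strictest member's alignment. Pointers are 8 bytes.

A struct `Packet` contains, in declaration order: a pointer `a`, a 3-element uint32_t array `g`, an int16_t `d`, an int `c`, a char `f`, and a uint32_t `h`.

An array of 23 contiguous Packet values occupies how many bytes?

a at 0 (size 8, align 8) → ends 8
g at 8 (size 12, align 4) → ends 20
d at 20 (size 2, align 2) → ends 22
pad 2 to align 4 for c
c at 24 (size 4, align 4) → ends 28
f at 28 (size 1, align 1) → ends 29
pad 3 to align 4 for h
h at 32 (size 4, align 4) → ends 36
tail pad 4 to reach multiple of 8
total 40 bytes, alignment 8
array of 23: 23 × 40 = 920

920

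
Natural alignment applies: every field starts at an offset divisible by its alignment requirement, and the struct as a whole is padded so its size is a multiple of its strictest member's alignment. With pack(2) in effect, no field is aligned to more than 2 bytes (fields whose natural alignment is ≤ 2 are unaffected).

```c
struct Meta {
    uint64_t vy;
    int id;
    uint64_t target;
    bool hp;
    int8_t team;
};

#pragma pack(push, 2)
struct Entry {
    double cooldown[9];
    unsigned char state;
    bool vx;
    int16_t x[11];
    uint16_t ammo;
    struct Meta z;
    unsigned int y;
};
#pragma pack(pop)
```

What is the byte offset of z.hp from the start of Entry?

122

Meta: vy at 0 (size 8, align 8) → ends 8; id at 8 (size 4, align 4) → ends 12; pad 4 to align 8 for target; target at 16 (size 8, align 8) → ends 24; hp at 24 (size 1, align 1) → ends 25; team at 25 (size 1, align 1) → ends 26; tail pad 6 to reach multiple of 8; total 32 bytes, alignment 8
cooldown at 0 (size 72, align 2) → ends 72
state at 72 (size 1, align 1) → ends 73
vx at 73 (size 1, align 1) → ends 74
x at 74 (size 22, align 2) → ends 96
ammo at 96 (size 2, align 2) → ends 98
z at 98 (size 32, align 2) → ends 130
within Meta: hp at 24
98 + 24 = 122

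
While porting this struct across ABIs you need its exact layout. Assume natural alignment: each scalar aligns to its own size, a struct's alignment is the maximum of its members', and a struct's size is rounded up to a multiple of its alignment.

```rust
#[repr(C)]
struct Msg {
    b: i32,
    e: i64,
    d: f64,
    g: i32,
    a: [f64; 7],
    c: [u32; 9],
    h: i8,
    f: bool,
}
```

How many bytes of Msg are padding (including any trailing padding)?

10

0..4  b  (4B, 4-aligned)
4..8  -- padding (4B)
8..16  e  (8B, 8-aligned)
16..24  d  (8B, 8-aligned)
24..28  g  (4B, 4-aligned)
28..32  -- padding (4B)
32..88  a  (56B, 8-aligned)
88..124  c  (36B, 4-aligned)
124..125  h  (1B, 1-aligned)
125..126  f  (1B, 1-aligned)
126..128  -- tail padding (2B)
sizeof = 128, alignof = 8
data bytes 118, size 128 → padding 10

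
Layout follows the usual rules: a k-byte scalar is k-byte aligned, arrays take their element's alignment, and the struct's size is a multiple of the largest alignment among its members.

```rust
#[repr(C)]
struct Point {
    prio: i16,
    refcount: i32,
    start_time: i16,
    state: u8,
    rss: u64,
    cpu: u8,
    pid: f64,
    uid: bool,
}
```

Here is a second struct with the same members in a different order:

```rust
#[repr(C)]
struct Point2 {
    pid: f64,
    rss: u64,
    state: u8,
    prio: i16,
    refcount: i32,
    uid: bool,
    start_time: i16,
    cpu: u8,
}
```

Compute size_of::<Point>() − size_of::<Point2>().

16

prio at 0 (size 2, align 2) → ends 2
pad 2 to align 4 for refcount
refcount at 4 (size 4, align 4) → ends 8
start_time at 8 (size 2, align 2) → ends 10
state at 10 (size 1, align 1) → ends 11
pad 5 to align 8 for rss
rss at 16 (size 8, align 8) → ends 24
cpu at 24 (size 1, align 1) → ends 25
pad 7 to align 8 for pid
pid at 32 (size 8, align 8) → ends 40
uid at 40 (size 1, align 1) → ends 41
tail pad 7 to reach multiple of 8
total 48 bytes, alignment 8
— Point2 —
pid at 0 (size 8, align 8) → ends 8
rss at 8 (size 8, align 8) → ends 16
state at 16 (size 1, align 1) → ends 17
pad 1 to align 2 for prio
prio at 18 (size 2, align 2) → ends 20
refcount at 20 (size 4, align 4) → ends 24
uid at 24 (size 1, align 1) → ends 25
pad 1 to align 2 for start_time
start_time at 26 (size 2, align 2) → ends 28
cpu at 28 (size 1, align 1) → ends 29
tail pad 3 to reach multiple of 8
total 32 bytes, alignment 8
48 − 32 = 16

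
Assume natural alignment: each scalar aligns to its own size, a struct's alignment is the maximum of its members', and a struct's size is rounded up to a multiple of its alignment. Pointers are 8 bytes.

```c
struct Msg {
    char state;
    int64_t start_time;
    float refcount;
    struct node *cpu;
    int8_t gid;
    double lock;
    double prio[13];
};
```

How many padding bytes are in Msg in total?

18

0..1  state  (1B, 1-aligned)
1..8  -- padding (7B)
8..16  start_time  (8B, 8-aligned)
16..20  refcount  (4B, 4-aligned)
20..24  -- padding (4B)
24..32  cpu  (8B, 8-aligned)
32..33  gid  (1B, 1-aligned)
33..40  -- padding (7B)
40..48  lock  (8B, 8-aligned)
48..152  prio  (104B, 8-aligned)
sizeof = 152, alignof = 8
data bytes 134, size 152 → padding 18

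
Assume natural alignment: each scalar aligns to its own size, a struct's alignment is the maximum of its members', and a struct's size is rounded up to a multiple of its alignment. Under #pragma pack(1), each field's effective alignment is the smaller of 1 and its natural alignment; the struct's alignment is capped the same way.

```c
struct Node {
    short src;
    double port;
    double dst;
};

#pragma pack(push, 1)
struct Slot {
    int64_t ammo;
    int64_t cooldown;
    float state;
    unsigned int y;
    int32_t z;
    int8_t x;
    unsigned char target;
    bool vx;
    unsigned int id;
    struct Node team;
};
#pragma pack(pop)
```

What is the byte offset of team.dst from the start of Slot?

Node: 0..2  src  (2B, 2-aligned); 2..8  -- padding (6B); 8..16  port  (8B, 8-aligned); 16..24  dst  (8B, 8-aligned); sizeof = 24, alignof = 8
0..8  ammo  (8B, 1-aligned)
8..16  cooldown  (8B, 1-aligned)
16..20  state  (4B, 1-aligned)
20..24  y  (4B, 1-aligned)
24..28  z  (4B, 1-aligned)
28..29  x  (1B, 1-aligned)
29..30  target  (1B, 1-aligned)
30..31  vx  (1B, 1-aligned)
31..35  id  (4B, 1-aligned)
35..59  team  (24B, 1-aligned)
within Node: dst at 16
35 + 16 = 51

51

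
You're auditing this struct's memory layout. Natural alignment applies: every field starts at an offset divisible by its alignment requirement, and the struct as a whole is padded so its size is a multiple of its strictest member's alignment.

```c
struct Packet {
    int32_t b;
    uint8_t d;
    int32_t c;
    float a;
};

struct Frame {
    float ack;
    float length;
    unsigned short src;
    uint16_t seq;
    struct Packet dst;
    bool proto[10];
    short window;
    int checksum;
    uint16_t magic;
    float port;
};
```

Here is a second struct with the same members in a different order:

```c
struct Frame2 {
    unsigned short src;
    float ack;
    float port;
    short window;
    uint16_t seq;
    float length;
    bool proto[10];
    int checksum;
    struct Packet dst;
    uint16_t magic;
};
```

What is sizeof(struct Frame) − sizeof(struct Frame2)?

Packet: b at 0 (size 4, align 4) → ends 4; d at 4 (size 1, align 1) → ends 5; pad 3 to align 4 for c; c at 8 (size 4, align 4) → ends 12; a at 12 (size 4, align 4) → ends 16; total 16 bytes, alignment 4
ack at 0 (size 4, align 4) → ends 4
length at 4 (size 4, align 4) → ends 8
src at 8 (size 2, align 2) → ends 10
seq at 10 (size 2, align 2) → ends 12
dst at 12 (size 16, align 4) → ends 28
proto at 28 (size 10, align 1) → ends 38
window at 38 (size 2, align 2) → ends 40
checksum at 40 (size 4, align 4) → ends 44
magic at 44 (size 2, align 2) → ends 46
pad 2 to align 4 for port
port at 48 (size 4, align 4) → ends 52
total 52 bytes, alignment 4
— Frame2 —
src at 0 (size 2, align 2) → ends 2
pad 2 to align 4 for ack
ack at 4 (size 4, align 4) → ends 8
port at 8 (size 4, align 4) → ends 12
window at 12 (size 2, align 2) → ends 14
seq at 14 (size 2, align 2) → ends 16
length at 16 (size 4, align 4) → ends 20
proto at 20 (size 10, align 1) → ends 30
pad 2 to align 4 for checksum
checksum at 32 (size 4, align 4) → ends 36
dst at 36 (size 16, align 4) → ends 52
magic at 52 (size 2, align 2) → ends 54
tail pad 2 to reach multiple of 4
total 56 bytes, alignment 4
52 − 56 = -4

-4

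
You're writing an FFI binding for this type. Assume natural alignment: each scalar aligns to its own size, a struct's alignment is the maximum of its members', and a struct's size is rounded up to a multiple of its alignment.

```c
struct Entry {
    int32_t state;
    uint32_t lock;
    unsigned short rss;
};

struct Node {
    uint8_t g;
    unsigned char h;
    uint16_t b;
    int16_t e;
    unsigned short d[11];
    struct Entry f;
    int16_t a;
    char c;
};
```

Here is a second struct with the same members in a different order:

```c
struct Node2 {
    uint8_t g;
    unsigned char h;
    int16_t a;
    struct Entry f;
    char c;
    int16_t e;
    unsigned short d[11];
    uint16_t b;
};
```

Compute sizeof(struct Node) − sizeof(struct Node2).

0

Entry: @0: state [4B, align 4] → 4; @4: lock [4B, align 4] → 8; @8: rss [2B, align 2] → 10; +2 tail pad (align 4); size 12, align 4
@0: g [1B, align 1] → 1
@1: h [1B, align 1] → 2
@2: b [2B, align 2] → 4
@4: e [2B, align 2] → 6
@6: d [22B, align 2] → 28
@28: f [12B, align 4] → 40
@40: a [2B, align 2] → 42
@42: c [1B, align 1] → 43
+1 tail pad (align 4)
size 44, align 4
— Node2 —
@0: g [1B, align 1] → 1
@1: h [1B, align 1] → 2
@2: a [2B, align 2] → 4
@4: f [12B, align 4] → 16
@16: c [1B, align 1] → 17
+1 pad (align 2)
@18: e [2B, align 2] → 20
@20: d [22B, align 2] → 42
@42: b [2B, align 2] → 44
size 44, align 4
44 − 44 = 0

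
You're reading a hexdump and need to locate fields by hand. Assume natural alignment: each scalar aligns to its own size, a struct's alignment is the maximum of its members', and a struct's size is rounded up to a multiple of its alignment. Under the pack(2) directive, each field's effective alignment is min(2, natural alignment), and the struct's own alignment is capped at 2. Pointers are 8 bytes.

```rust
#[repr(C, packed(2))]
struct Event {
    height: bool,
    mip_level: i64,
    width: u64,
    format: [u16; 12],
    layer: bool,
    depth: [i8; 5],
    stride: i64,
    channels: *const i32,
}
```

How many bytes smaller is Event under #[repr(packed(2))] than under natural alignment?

natural layout:
  0..1  height  (1B, 1-aligned)
  1..8  -- padding (7B)
  8..16  mip_level  (8B, 8-aligned)
  16..24  width  (8B, 8-aligned)
  24..48  format  (24B, 2-aligned)
  48..49  layer  (1B, 1-aligned)
  49..54  depth  (5B, 1-aligned)
  54..56  -- padding (2B)
  56..64  stride  (8B, 8-aligned)
  64..72  channels  (8B, 8-aligned)
  sizeof = 72, alignof = 8
packed(2) layout:
  0..1  height  (1B, 1-aligned)
  1..2  -- padding (1B)
  2..10  mip_level  (8B, 2-aligned)
  10..18  width  (8B, 2-aligned)
  18..42  format  (24B, 2-aligned)
  42..43  layer  (1B, 1-aligned)
  43..48  depth  (5B, 1-aligned)
  48..56  stride  (8B, 2-aligned)
  56..64  channels  (8B, 2-aligned)
  sizeof = 64, alignof = 2
72 − 64 = 8

8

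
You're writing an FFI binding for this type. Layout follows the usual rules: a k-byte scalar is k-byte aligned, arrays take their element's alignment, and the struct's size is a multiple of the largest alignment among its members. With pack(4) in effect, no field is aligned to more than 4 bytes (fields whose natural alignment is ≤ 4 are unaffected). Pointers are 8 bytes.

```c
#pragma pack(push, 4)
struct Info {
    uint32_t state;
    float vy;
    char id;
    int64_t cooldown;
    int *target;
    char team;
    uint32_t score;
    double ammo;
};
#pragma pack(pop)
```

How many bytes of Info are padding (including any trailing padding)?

@0: state [4B, align 4] → 4
@4: vy [4B, align 4] → 8
@8: id [1B, align 1] → 9
+3 pad (align 4)
@12: cooldown [8B, align 4] → 20
@20: target [8B, align 4] → 28
@28: team [1B, align 1] → 29
+3 pad (align 4)
@32: score [4B, align 4] → 36
@36: ammo [8B, align 4] → 44
size 44, align 4
data bytes 38, size 44 → padding 6

6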